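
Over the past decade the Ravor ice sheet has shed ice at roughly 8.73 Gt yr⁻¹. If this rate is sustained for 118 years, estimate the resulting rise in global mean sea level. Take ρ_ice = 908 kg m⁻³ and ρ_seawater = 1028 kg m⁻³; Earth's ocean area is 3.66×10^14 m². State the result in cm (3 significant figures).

Total mass lost = 8.73 Gt/yr × 118 yr = 1030 Gt = 1.030×10^15 kg.
ρ_w = 1028 kg m⁻³, so water volume = 1.030×10^15 / 1028 = 1.002×10^12 m³.
Δh = 1.002×10^12 / 3.66×10^14 = 2.74×10^-3 m = 0.274 cm.

≈ 0.274 cm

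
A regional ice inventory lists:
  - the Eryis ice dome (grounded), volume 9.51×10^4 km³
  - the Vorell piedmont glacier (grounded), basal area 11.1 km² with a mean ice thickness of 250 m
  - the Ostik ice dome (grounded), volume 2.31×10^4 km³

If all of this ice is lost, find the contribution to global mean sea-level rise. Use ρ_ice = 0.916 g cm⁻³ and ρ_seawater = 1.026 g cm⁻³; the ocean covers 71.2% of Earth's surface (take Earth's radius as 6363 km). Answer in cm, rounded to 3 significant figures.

≈ 29.1 cm

Eryis: 9.51×10^4 km³ × (916/1026) = 8.490×10^4 km³ of water.
Vorell: ice volume = 11.1 km² × 250 m = 2.775 km³; 2.775 × (916/1026) = 2.477 km³ of water.
Ostik: 2.31×10^4 km³ × (916/1026) = 2.062×10^4 km³ of water.
Total added water ≈ 1.055×10^14 m³ over 3.62×10^14 m² → Δh = 0.291 m = 29.1 cm.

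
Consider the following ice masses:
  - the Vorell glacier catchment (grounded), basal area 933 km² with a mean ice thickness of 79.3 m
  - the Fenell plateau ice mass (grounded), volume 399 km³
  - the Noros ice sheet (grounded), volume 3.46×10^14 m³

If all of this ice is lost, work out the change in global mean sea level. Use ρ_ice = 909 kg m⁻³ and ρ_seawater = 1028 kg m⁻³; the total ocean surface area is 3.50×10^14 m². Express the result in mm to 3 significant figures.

Vorell: ice volume = 933 km² × 79.3 m = 73.99 km³; 73.99 × (909/1028) = 65.42 km³ of water.
Fenell: 399 km³ × (909/1028) = 352.8 km³ of water.
Noros: 3.46×10^14 m³ × (909/1028) = 3.059×10^14 m³ of water.
Total added water ≈ 3.064×10^14 m³ over 3.50×10^14 m² → Δh = 0.875 m = 875 mm.

≈ 875 mm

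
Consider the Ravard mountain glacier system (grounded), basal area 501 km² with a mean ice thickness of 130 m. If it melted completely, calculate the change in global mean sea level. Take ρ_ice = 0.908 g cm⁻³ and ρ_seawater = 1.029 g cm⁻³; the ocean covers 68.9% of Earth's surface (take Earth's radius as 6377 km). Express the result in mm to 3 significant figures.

Ravard: ice volume = 501 km² × 130 m = 65.13 km³; 65.13 × (908/1029) = 57.47 km³ of water.
Spread over 3.52×10^14 m² of ocean, Δh = 5.747×10^10 / 3.52×10^14 = 1.63×10^-4 m = 0.163 mm.

≈ 0.163 mm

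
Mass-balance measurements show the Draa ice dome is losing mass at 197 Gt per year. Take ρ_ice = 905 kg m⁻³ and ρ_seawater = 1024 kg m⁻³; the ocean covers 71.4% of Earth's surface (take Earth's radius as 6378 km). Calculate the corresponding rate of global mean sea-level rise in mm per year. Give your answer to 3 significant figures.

ρ_w = 1024 kg m⁻³. Annual water volume added = 197 Gt / ρ_w = 1.970×10^14 kg / 1024 kg m⁻³ = 1.924×10^11 m³.
Δh per year = 1.924×10^11 / 3.65×10^14 = 5.27×10^-4 m = 0.527 mm.

≈ 0.527 mm/yr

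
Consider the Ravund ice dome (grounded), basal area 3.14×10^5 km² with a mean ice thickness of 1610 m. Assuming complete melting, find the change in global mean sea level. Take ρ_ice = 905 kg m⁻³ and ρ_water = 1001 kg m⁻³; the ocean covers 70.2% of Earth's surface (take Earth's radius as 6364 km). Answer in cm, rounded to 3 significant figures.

≈ 128 cm

Ravund: ice volume = 3.14×10^5 km² × 1610 m = 5.055×10^5 km³; 5.055×10^5 × (905/1001) = 4.571×10^5 km³ of water.
Spread over 3.57×10^14 m² of ocean, Δh = 4.571×10^14 / 3.57×10^14 = 1.28 m = 128 cm.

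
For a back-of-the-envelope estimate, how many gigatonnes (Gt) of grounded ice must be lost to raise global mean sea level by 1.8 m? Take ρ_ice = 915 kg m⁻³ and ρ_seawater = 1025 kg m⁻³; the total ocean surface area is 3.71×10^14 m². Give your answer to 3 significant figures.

≈ 6.84×10^5 Gt

Required water volume = Δh × A = 1.8 m × 3.71×10^14 m² = 6.678×10^14 m³.
ρ_w = 1025 kg m⁻³, so the mass of water = 6.678×10^14 m³ × 1025 kg m⁻³ = 6.845×10^17 kg = 6.84×10^5 Gt (and the same mass of ice, by conservation).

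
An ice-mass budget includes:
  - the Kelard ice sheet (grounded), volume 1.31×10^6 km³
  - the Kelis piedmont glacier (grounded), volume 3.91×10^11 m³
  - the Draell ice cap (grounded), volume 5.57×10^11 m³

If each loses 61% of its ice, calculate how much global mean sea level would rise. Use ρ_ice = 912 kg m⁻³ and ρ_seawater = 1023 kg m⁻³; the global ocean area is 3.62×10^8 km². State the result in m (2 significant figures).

≈ 2.0 m

Kelard: 0.61 × 1.31×10^6 km³ × (912/1023) = 7.124×10^5 km³ of water.
Kelis: 0.61 × 3.91×10^11 m³ × (912/1023) = 2.126×10^11 m³ of water.
Draell: 0.61 × 5.57×10^11 m³ × (912/1023) = 3.029×10^11 m³ of water.
Total added water ≈ 7.129×10^14 m³ over 3.62×10^14 m² → Δh = 1.97 m.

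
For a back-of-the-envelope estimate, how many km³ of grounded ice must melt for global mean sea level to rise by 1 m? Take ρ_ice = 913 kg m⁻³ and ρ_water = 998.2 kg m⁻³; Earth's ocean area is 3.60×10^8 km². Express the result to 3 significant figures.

≈ 3.94×10^5 km³

Required water volume = Δh × A = 1 m × 3.60×10^14 m² = 3.600×10^14 m³ = 3.600×10^5 km³.
Ice volume = water volume × ρ_w/ρ_ice = 3.600×10^5 × 998.2/913 = 3.94×10^5 km³.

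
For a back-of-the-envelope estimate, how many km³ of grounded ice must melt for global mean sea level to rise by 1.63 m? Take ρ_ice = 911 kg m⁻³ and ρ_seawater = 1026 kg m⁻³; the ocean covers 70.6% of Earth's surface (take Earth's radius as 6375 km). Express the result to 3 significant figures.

Required water volume = Δh × A = 1.63 m × 3.61×10^14 m² = 5.877×10^14 m³ = 5.877×10^5 km³.
Ice volume = water volume × ρ_w/ρ_ice = 5.877×10^5 × 1026/911 = 6.62×10^5 km³.

≈ 6.62×10^5 km³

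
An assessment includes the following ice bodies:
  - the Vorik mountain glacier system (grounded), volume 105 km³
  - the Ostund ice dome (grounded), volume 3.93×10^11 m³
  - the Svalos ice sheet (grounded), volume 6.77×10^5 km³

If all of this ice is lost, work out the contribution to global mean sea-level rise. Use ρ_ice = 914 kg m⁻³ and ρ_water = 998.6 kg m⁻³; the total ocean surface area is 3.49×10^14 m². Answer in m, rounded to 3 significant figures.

Vorik: 105 km³ × (914/998.6) = 96.10 km³ of water.
Ostund: 3.93×10^11 m³ × (914/998.6) = 3.597×10^11 m³ of water.
Svalos: 6.77×10^5 km³ × (914/998.6) = 6.196×10^5 km³ of water.
Total added water ≈ 6.201×10^14 m³ over 3.49×10^14 m² → Δh = 1.78 m.

≈ 1.78 m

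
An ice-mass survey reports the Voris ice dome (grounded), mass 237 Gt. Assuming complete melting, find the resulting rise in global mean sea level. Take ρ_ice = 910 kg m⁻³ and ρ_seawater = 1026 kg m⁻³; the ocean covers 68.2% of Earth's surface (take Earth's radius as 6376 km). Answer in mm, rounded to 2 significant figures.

Voris: 237 Gt = 2.370×10^14 kg; dividing by ρ_w = 1026 kg m⁻³ gives 2.310×10^11 m³ of water.
Spread over 3.48×10^14 m² of ocean, Δh = 2.310×10^11 / 3.48×10^14 = 6.63×10^-4 m = 0.66 mm.

≈ 0.66 mm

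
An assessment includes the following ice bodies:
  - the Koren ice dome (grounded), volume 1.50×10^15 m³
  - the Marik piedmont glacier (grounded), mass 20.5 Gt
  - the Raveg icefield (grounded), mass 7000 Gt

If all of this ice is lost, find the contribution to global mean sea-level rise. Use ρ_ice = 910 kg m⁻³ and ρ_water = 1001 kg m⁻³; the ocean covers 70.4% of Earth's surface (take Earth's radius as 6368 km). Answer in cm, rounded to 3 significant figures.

≈ 382 cm

Koren: 1.50×10^15 m³ × (910/1001) = 1.364×10^15 m³ of water.
Marik: 20.5 Gt = 2.050×10^13 kg; dividing by ρ_w = 1001 kg m⁻³ gives 2.048×10^10 m³ of water.
Raveg: 7000 Gt = 7.000×10^15 kg; dividing by ρ_w = 1001 kg m⁻³ gives 6.993×10^12 m³ of water.
Total added water ≈ 1.371×10^15 m³ over 3.59×10^14 m² → Δh = 3.82 m = 382 cm.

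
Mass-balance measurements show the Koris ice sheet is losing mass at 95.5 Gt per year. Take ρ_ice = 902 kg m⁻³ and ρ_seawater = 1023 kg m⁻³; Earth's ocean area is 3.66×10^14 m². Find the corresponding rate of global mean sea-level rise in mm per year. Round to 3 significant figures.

≈ 0.255 mm/yr

ρ_w = 1023 kg m⁻³. Annual water volume added = 95.5 Gt / ρ_w = 9.550×10^13 kg / 1023 kg m⁻³ = 9.335×10^10 m³.
Δh per year = 9.335×10^10 / 3.66×10^14 = 2.55×10^-4 m = 0.255 mm.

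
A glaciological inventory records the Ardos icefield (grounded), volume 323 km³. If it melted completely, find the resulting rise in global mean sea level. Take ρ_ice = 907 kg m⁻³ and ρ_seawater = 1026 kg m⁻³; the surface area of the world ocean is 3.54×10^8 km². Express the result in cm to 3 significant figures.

≈ 0.0807 cm

Ardos: 323 km³ × (907/1026) = 285.5 km³ of water.
Spread over 3.54×10^14 m² of ocean, Δh = 2.855×10^11 / 3.54×10^14 = 8.07×10^-4 m = 0.0807 cm.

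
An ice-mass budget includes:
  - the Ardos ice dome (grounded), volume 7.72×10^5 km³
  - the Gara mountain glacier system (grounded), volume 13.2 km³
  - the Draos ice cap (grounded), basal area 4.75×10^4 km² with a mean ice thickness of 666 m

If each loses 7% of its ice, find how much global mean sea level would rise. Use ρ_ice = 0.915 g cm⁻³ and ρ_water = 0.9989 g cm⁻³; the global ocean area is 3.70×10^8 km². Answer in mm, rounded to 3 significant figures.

Ardos: 0.07 × 7.72×10^5 km³ × (915/998.9) = 4.950×10^4 km³ of water.
Gara: 0.07 × 13.2 km³ × (915/998.9) = 0.8464 km³ of water.
Draos: ice volume = 4.75×10^4 km² × 666 m = 3.164×10^4 km³; 0.07 × 3.164×10^4 × (915/998.9) = 2028 km³ of water.
Total added water ≈ 5.153×10^13 m³ over 3.70×10^14 m² → Δh = 0.139 m = 139 mm.

≈ 139 mm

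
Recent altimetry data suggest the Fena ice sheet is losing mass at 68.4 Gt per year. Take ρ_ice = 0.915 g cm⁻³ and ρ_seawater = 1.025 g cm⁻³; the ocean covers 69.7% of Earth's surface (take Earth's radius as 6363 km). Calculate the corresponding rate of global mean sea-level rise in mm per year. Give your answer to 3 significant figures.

≈ 0.188 mm/yr

ρ_w = 1.025 g cm⁻³ = 1025 kg m⁻³. Annual water volume added = 68.4 Gt / ρ_w = 6.840×10^13 kg / 1025 kg m⁻³ = 6.673×10^10 m³.
Δh per year = 6.673×10^10 / 3.55×10^14 = 1.88×10^-4 m = 0.188 mm.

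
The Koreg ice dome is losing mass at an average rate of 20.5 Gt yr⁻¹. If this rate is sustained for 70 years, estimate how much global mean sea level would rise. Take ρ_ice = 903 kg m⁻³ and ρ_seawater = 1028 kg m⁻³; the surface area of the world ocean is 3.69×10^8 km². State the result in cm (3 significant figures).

Total mass lost = 20.5 Gt/yr × 70 yr = 1435 Gt = 1.435×10^15 kg.
ρ_w = 1028 kg m⁻³, so water volume = 1.435×10^15 / 1028 = 1.396×10^12 m³.
Δh = 1.396×10^12 / 3.69×10^14 = 3.78×10^-3 m = 0.378 cm.

≈ 0.378 cm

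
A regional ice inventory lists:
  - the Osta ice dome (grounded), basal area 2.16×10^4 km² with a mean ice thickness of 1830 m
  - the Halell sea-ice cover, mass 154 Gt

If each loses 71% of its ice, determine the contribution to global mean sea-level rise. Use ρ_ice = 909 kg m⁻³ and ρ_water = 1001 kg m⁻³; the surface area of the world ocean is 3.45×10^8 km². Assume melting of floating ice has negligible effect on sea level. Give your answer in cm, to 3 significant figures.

Osta: ice volume = 2.16×10^4 km² × 1830 m = 3.953×10^4 km³; 0.71 × 3.953×10^4 × (909/1001) = 2.549×10^4 km³ of water.
The Halell sea-ice cover is floating and already displaces its own weight of water, so its melt adds essentially nothing to sea level.
Total added water ≈ 2.549×10^13 m³ over 3.45×10^14 m² → Δh = 0.0739 m = 7.39 cm.

≈ 7.39 cm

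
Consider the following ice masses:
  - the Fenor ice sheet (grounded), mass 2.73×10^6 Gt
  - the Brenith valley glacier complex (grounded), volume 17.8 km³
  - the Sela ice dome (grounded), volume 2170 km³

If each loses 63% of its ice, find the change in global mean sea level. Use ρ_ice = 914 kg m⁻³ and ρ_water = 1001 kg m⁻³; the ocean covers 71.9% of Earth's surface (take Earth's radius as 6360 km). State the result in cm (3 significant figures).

≈ 470 cm

Fenor: 0.63 × 2.73×10^6 Gt = 1.720×10^18 kg; dividing by ρ_w = 1001 kg m⁻³ gives 1.718×10^15 m³ of water.
Brenith: 0.63 × 17.8 km³ × (914/1001) = 10.24 km³ of water.
Sela: 0.63 × 2170 km³ × (914/1001) = 1248 km³ of water.
Total added water ≈ 1.719×10^15 m³ over 3.65×10^14 m² → Δh = 4.70 m = 470 cm.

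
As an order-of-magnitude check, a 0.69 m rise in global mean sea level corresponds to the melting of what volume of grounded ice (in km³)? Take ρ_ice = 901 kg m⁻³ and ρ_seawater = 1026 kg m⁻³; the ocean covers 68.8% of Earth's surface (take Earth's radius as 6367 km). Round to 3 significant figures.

Required water volume = Δh × A = 0.69 m × 3.50×10^14 m² = 2.418×10^14 m³ = 2.418×10^5 km³.
Ice volume = water volume × ρ_w/ρ_ice = 2.418×10^5 × 1026/901 = 2.75×10^5 km³.

≈ 2.75×10^5 km³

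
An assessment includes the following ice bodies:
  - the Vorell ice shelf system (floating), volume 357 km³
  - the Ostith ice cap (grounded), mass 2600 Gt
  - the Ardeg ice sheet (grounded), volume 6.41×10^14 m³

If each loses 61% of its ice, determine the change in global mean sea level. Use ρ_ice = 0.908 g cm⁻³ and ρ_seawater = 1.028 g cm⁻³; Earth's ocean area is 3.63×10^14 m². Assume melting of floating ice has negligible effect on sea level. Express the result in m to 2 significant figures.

≈ 0.96 m

The Vorell ice shelf system is floating and already displaces its own weight of water, so its melt adds essentially nothing to sea level.
Ostith: 0.61 × 2600 Gt = 1.586×10^15 kg; dividing by ρ_w = 1.028 g cm⁻³ = 1028 kg m⁻³ gives 1.543×10^12 m³ of water.
Ardeg: 0.61 × 6.41×10^14 m³ × (908/1028) = 3.454×10^14 m³ of water.
Total added water ≈ 3.469×10^14 m³ over 3.63×10^14 m² → Δh = 0.956 m.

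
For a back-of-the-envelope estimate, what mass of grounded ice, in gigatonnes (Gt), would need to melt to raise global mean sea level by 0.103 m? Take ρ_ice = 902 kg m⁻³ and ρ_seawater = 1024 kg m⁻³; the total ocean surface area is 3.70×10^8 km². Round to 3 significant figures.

Required water volume = Δh × A = 0.103 m × 3.70×10^14 m² = 3.811×10^13 m³.
ρ_w = 1024 kg m⁻³, so the mass of water = 3.811×10^13 m³ × 1024 kg m⁻³ = 3.902×10^16 kg = 3.90×10^4 Gt (and the same mass of ice, by conservation).

≈ 3.90×10^4 Gt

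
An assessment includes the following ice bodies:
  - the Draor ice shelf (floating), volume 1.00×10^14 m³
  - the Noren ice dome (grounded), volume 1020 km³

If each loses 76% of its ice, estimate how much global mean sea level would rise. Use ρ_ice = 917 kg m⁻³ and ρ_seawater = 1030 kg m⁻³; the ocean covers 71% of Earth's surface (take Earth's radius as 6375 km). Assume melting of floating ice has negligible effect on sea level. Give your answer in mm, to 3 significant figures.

The Draor ice shelf is floating and already displaces its own weight of water, so its melt adds essentially nothing to sea level.
Noren: 0.76 × 1020 km³ × (917/1030) = 690.2 km³ of water.
Total added water ≈ 6.902×10^11 m³ over 3.63×10^14 m² → Δh = 1.90×10^-3 m = 1.90 mm.

≈ 1.90 mm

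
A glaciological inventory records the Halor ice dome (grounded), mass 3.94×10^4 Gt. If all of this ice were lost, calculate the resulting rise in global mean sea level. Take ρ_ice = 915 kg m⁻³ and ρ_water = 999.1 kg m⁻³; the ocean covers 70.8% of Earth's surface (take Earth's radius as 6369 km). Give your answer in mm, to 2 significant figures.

Halor: 3.94×10^4 Gt = 3.940×10^16 kg; dividing by ρ_w = 999.1 kg m⁻³ gives 3.944×10^13 m³ of water.
Spread over 3.61×10^14 m² of ocean, Δh = 3.944×10^13 / 3.61×10^14 = 0.109 m = 110 mm.

≈ 110 mm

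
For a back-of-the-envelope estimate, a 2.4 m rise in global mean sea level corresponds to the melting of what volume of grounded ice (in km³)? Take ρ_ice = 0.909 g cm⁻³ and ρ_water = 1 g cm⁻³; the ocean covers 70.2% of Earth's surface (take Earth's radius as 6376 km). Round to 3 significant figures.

Required water volume = Δh × A = 2.4 m × 3.59×10^14 m² = 8.607×10^14 m³ = 8.607×10^5 km³.
Ice volume = water volume × ρ_w/ρ_ice = 8.607×10^5 × 1000/909 = 9.47×10^5 km³.

≈ 9.47×10^5 km³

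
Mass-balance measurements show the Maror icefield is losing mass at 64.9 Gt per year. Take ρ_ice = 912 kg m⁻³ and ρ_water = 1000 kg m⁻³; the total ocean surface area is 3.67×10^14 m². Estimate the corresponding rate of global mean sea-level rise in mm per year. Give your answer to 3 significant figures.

≈ 0.177 mm/yr

ρ_w = 1000 kg m⁻³. Annual water volume added = 64.9 Gt / ρ_w = 6.490×10^13 kg / 1000 kg m⁻³ = 6.490×10^10 m³.
Δh per year = 6.490×10^10 / 3.67×10^14 = 1.77×10^-4 m = 0.177 mm.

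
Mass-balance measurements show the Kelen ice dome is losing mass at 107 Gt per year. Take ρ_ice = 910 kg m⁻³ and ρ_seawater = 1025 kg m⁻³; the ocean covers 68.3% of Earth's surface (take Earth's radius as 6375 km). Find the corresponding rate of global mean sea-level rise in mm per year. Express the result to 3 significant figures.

≈ 0.299 mm/yr

ρ_w = 1025 kg m⁻³. Annual water volume added = 107 Gt / ρ_w = 1.070×10^14 kg / 1025 kg m⁻³ = 1.044×10^11 m³.
Δh per year = 1.044×10^11 / 3.49×10^14 = 2.99×10^-4 m = 0.299 mm.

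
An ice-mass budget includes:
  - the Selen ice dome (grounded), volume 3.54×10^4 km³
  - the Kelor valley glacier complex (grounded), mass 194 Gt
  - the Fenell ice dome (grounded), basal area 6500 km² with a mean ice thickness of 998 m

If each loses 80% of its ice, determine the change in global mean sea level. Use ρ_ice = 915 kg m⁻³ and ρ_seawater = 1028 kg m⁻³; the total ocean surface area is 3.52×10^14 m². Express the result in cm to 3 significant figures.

≈ 8.52 cm

Selen: 0.8 × 3.54×10^4 km³ × (915/1028) = 2.521×10^4 km³ of water.
Kelor: 0.8 × 194 Gt = 1.552×10^14 kg; dividing by ρ_w = 1028 kg m⁻³ gives 1.510×10^11 m³ of water.
Fenell: ice volume = 6500 km² × 998 m = 6487 km³; 0.8 × 6487 × (915/1028) = 4619 km³ of water.
Total added water ≈ 2.998×10^13 m³ over 3.52×10^14 m² → Δh = 0.0852 m = 8.52 cm.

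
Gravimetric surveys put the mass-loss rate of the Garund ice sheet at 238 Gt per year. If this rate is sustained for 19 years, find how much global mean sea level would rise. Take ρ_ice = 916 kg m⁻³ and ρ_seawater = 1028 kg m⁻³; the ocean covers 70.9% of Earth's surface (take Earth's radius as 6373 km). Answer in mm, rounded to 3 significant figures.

Total mass lost = 238 Gt/yr × 19 yr = 4522 Gt = 4.522×10^15 kg.
ρ_w = 1028 kg m⁻³, so water volume = 4.522×10^15 / 1028 = 4.399×10^12 m³.
Δh = 4.399×10^12 / 3.62×10^14 = 0.0122 m = 12.2 mm.

≈ 12.2 mm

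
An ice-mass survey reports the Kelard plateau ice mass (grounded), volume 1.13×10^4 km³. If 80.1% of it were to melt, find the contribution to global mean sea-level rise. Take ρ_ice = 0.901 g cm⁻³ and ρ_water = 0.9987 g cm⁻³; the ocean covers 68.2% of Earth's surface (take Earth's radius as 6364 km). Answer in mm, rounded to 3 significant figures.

≈ 23.5 mm

Kelard: 0.801 × 1.13×10^4 km³ × (901/998.7) = 8166 km³ of water.
Spread over 3.47×10^14 m² of ocean, Δh = 8.166×10^12 / 3.47×10^14 = 0.0235 m = 23.5 mm.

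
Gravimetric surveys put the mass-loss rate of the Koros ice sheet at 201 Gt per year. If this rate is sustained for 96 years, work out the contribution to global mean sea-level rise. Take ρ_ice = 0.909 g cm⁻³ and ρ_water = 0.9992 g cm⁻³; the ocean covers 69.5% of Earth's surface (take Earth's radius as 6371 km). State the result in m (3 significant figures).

Total mass lost = 201 Gt/yr × 96 yr = 1.930×10^4 Gt = 1.930×10^16 kg.
ρ_w = 0.9992 g cm⁻³ = 999.2 kg m⁻³, so water volume = 1.930×10^16 / 999.2 = 1.931×10^13 m³.
Δh = 1.931×10^13 / 3.54×10^14 = 0.0545 m.

≈ 0.0545 m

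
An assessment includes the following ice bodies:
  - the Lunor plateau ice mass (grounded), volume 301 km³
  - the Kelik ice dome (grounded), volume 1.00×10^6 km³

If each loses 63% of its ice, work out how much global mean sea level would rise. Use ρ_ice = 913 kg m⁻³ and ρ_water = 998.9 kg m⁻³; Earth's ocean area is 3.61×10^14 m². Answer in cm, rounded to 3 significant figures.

Lunor: 0.63 × 301 km³ × (913/998.9) = 173.3 km³ of water.
Kelik: 0.63 × 1.00×10^6 km³ × (913/998.9) = 5.758×10^5 km³ of water.
Total added water ≈ 5.760×10^14 m³ over 3.61×10^14 m² → Δh = 1.60 m = 160 cm.

≈ 160 cm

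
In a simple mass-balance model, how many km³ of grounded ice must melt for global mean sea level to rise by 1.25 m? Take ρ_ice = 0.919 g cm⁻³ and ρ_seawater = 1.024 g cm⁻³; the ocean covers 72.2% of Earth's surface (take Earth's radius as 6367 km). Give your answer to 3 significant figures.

≈ 5.12×10^5 km³

Required water volume = Δh × A = 1.25 m × 3.68×10^14 m² = 4.598×10^14 m³ = 4.598×10^5 km³.
Ice volume = water volume × ρ_w/ρ_ice = 4.598×10^5 × 1024/919 = 5.12×10^5 km³.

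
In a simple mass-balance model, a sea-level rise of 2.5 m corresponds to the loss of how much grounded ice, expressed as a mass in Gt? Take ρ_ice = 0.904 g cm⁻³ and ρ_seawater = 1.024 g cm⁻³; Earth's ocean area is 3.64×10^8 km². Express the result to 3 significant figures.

≈ 9.32×10^5 Gt

Required water volume = Δh × A = 2.5 m × 3.64×10^14 m² = 9.100×10^14 m³.
ρ_w = 1.024 g cm⁻³ = 1024 kg m⁻³, so the mass of water = 9.100×10^14 m³ × 1024 kg m⁻³ = 9.318×10^17 kg = 9.32×10^5 Gt (and the same mass of ice, by conservation).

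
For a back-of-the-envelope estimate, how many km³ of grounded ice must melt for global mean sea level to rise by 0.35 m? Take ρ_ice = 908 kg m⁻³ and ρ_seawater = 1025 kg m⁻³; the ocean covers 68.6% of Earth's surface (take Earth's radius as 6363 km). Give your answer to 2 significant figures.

Required water volume = Δh × A = 0.35 m × 3.49×10^14 m² = 1.222×10^14 m³ = 1.222×10^5 km³.
Ice volume = water volume × ρ_w/ρ_ice = 1.222×10^5 × 1025/908 = 1.4×10^5 km³.

≈ 1.4×10^5 km³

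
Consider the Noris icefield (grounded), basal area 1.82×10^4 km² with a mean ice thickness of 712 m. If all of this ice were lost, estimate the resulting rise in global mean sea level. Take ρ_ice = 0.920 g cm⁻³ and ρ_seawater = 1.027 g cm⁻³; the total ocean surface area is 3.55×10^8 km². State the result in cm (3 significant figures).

Noris: ice volume = 1.82×10^4 km² × 712 m = 1.296×10^4 km³; 1.296×10^4 × (920/1027) = 1.161×10^4 km³ of water.
Spread over 3.55×10^14 m² of ocean, Δh = 1.161×10^13 / 3.55×10^14 = 0.0327 m = 3.27 cm.

≈ 3.27 cm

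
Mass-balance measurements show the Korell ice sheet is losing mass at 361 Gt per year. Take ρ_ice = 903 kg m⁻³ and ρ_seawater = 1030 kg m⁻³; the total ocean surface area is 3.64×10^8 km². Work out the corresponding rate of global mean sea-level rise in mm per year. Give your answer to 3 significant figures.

≈ 0.963 mm/yr

ρ_w = 1030 kg m⁻³. Annual water volume added = 361 Gt / ρ_w = 3.610×10^14 kg / 1030 kg m⁻³ = 3.505×10^11 m³.
Δh per year = 3.505×10^11 / 3.64×10^14 = 9.63×10^-4 m = 0.963 mm.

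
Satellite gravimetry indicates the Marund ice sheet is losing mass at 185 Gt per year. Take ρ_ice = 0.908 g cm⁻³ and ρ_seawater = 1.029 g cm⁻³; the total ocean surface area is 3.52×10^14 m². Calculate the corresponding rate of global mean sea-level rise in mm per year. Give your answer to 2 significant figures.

ρ_w = 1.029 g cm⁻³ = 1029 kg m⁻³. Annual water volume added = 185 Gt / ρ_w = 1.850×10^14 kg / 1029 kg m⁻³ = 1.798×10^11 m³.
Δh per year = 1.798×10^11 / 3.52×10^14 = 5.11×10^-4 m = 0.51 mm.

≈ 0.51 mm/yr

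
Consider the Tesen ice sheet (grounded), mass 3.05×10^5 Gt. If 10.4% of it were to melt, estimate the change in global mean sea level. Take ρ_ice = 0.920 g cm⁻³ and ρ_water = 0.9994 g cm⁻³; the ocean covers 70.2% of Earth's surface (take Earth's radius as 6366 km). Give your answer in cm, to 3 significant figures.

Tesen: 0.104 × 3.05×10^5 Gt = 3.172×10^16 kg; dividing by ρ_w = 0.9994 g cm⁻³ = 999.4 kg m⁻³ gives 3.174×10^13 m³ of water.
Spread over 3.58×10^14 m² of ocean, Δh = 3.174×10^13 / 3.58×10^14 = 0.0888 m = 8.88 cm.

≈ 8.88 cm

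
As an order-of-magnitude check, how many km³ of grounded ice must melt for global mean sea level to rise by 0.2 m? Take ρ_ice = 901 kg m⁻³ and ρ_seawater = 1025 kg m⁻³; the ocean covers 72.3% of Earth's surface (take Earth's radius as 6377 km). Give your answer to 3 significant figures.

≈ 8.41×10^4 km³

Required water volume = Δh × A = 0.2 m × 3.69×10^14 m² = 7.389×10^13 m³ = 7.389×10^4 km³.
Ice volume = water volume × ρ_w/ρ_ice = 7.389×10^4 × 1025/901 = 8.41×10^4 km³.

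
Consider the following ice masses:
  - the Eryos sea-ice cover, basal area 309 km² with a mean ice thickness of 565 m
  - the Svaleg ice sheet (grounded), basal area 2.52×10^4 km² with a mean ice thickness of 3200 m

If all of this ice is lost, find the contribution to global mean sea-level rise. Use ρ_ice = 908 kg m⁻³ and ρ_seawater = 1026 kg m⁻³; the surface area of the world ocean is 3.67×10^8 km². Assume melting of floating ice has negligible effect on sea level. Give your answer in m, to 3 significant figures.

The Eryos sea-ice cover is floating and already displaces its own weight of water, so its melt adds essentially nothing to sea level.
Svaleg: ice volume = 2.52×10^4 km² × 3200 m = 8.064×10^4 km³; 8.064×10^4 × (908/1026) = 7.137×10^4 km³ of water.
Total added water ≈ 7.137×10^13 m³ over 3.67×10^14 m² → Δh = 0.194 m.

≈ 0.194 m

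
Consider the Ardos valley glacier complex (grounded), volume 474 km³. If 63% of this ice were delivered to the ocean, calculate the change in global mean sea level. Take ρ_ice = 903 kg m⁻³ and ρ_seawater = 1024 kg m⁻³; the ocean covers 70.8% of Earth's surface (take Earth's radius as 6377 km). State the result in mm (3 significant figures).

Ardos: 0.63 × 474 km³ × (903/1024) = 263.3 km³ of water.
Spread over 3.62×10^14 m² of ocean, Δh = 2.633×10^11 / 3.62×10^14 = 7.28×10^-4 m = 0.728 mm.

≈ 0.728 mm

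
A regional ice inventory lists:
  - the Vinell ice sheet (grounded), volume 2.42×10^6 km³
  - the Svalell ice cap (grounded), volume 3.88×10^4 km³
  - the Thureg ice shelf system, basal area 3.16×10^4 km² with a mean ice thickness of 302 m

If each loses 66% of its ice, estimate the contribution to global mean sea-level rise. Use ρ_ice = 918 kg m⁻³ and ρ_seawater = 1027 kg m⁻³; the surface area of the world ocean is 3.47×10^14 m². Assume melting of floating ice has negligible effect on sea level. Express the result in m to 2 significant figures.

Vinell: 0.66 × 2.42×10^6 km³ × (918/1027) = 1.428×10^6 km³ of water.
Svalell: 0.66 × 3.88×10^4 km³ × (918/1027) = 2.289×10^4 km³ of water.
The Thureg ice shelf system is floating and already displaces its own weight of water, so its melt adds essentially nothing to sea level.
Total added water ≈ 1.451×10^15 m³ over 3.47×10^14 m² → Δh = 4.18 m.

≈ 4.2 m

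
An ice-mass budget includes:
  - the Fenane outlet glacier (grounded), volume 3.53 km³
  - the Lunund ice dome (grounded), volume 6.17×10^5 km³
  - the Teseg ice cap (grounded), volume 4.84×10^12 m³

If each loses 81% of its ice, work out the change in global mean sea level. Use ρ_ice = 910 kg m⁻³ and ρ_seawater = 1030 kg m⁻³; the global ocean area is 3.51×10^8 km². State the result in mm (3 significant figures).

≈ 1270 mm

Fenane: 0.81 × 3.53 km³ × (910/1030) = 2.526 km³ of water.
Lunund: 0.81 × 6.17×10^5 km³ × (910/1030) = 4.415×10^5 km³ of water.
Teseg: 0.81 × 4.84×10^12 m³ × (910/1030) = 3.464×10^12 m³ of water.
Total added water ≈ 4.450×10^14 m³ over 3.51×10^14 m² → Δh = 1.27 m = 1270 mm.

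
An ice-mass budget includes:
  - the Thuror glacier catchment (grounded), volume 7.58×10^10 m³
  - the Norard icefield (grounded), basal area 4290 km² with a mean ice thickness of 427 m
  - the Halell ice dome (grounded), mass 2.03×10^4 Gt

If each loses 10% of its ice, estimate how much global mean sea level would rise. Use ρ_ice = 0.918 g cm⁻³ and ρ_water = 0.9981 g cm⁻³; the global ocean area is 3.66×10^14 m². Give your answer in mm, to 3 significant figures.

≈ 6.04 mm

Thuror: 0.1 × 7.58×10^10 m³ × (918/998.1) = 6.972×10^9 m³ of water.
Norard: ice volume = 4290 km² × 427 m = 1832 km³; 0.1 × 1832 × (918/998.1) = 168.5 km³ of water.
Halell: 0.1 × 2.03×10^4 Gt = 2.030×10^15 kg; dividing by ρ_w = 0.9981 g cm⁻³ = 998.1 kg m⁻³ gives 2.034×10^12 m³ of water.
Total added water ≈ 2.209×10^12 m³ over 3.66×10^14 m² → Δh = 6.04×10^-3 m = 6.04 mm.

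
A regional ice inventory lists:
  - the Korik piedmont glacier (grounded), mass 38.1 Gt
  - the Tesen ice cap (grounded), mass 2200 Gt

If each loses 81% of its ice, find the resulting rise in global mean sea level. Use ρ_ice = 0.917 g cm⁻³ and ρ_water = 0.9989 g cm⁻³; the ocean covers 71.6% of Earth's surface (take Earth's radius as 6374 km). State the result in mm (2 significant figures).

Korik: 0.81 × 38.1 Gt = 3.086×10^13 kg; dividing by ρ_w = 0.9989 g cm⁻³ = 998.9 kg m⁻³ gives 3.089×10^10 m³ of water.
Tesen: 0.81 × 2200 Gt = 1.782×10^15 kg; dividing by ρ_w = 998.9 kg m⁻³ gives 1.784×10^12 m³ of water.
Total added water ≈ 1.815×10^12 m³ over 3.66×10^14 m² → Δh = 4.96×10^-3 m = 5.0 mm.

≈ 5.0 mm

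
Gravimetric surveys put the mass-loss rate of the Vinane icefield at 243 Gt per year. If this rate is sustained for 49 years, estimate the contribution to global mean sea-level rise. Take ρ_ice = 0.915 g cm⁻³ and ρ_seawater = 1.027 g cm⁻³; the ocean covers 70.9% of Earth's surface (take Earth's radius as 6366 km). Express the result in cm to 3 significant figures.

≈ 3.21 cm

Total mass lost = 243 Gt/yr × 49 yr = 1.191×10^4 Gt = 1.191×10^16 kg.
ρ_w = 1.027 g cm⁻³ = 1027 kg m⁻³, so water volume = 1.191×10^16 / 1027 = 1.159×10^13 m³.
Δh = 1.159×10^13 / 3.61×10^14 = 0.0321 m = 3.21 cm.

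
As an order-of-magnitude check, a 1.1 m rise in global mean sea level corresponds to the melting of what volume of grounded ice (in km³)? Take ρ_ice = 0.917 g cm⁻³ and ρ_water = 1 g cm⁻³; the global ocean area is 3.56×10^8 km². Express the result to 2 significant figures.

≈ 4.3×10^5 km³

Required water volume = Δh × A = 1.1 m × 3.56×10^14 m² = 3.916×10^14 m³ = 3.916×10^5 km³.
Ice volume = water volume × ρ_w/ρ_ice = 3.916×10^5 × 1000/917 = 4.3×10^5 km³.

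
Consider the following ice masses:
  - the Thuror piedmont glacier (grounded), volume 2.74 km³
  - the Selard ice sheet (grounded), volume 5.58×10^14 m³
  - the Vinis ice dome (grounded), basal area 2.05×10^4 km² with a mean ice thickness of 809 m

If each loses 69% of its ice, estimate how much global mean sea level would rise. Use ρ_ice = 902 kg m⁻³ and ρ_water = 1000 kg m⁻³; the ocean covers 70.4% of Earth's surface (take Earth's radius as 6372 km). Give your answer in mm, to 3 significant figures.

Thuror: 0.69 × 2.74 km³ × (902/1000) = 1.705 km³ of water.
Selard: 0.69 × 5.58×10^14 m³ × (902/1000) = 3.473×10^14 m³ of water.
Vinis: ice volume = 2.05×10^4 km² × 809 m = 1.658×10^4 km³; 0.69 × 1.658×10^4 × (902/1000) = 1.032×10^4 km³ of water.
Total added water ≈ 3.576×10^14 m³ over 3.59×10^14 m² → Δh = 0.996 m = 996 mm.

≈ 996 mm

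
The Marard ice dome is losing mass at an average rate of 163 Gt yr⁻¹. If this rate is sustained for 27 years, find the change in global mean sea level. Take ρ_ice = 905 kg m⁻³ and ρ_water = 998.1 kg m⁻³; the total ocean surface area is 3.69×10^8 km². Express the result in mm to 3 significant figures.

Total mass lost = 163 Gt/yr × 27 yr = 4401 Gt = 4.401×10^15 kg.
ρ_w = 998.1 kg m⁻³, so water volume = 4.401×10^15 / 998.1 = 4.409×10^12 m³.
Δh = 4.409×10^12 / 3.69×10^14 = 0.0119 m = 11.9 mm.

≈ 11.9 mm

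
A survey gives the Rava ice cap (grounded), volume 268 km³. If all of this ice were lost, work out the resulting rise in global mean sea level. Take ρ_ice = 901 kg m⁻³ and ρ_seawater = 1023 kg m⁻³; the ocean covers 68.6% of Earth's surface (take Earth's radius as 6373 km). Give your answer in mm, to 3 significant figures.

Rava: 268 km³ × (901/1023) = 236.0 km³ of water.
Spread over 3.50×10^14 m² of ocean, Δh = 2.360×10^11 / 3.50×10^14 = 6.74×10^-4 m = 0.674 mm.

≈ 0.674 mm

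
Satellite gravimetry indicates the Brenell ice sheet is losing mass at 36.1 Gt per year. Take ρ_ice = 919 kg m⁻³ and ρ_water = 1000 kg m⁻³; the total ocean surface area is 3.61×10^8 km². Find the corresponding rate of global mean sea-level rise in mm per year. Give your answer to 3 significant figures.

≈ 0.100 mm/yr

ρ_w = 1000 kg m⁻³. Annual water volume added = 36.1 Gt / ρ_w = 3.610×10^13 kg / 1000 kg m⁻³ = 3.610×10^10 m³.
Δh per year = 3.610×10^10 / 3.61×10^14 = 1.00×10^-4 m = 0.100 mm.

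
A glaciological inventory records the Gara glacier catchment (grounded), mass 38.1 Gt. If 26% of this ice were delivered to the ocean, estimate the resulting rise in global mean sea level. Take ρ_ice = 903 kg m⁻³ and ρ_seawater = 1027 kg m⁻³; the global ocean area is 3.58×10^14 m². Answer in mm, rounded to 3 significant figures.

Gara: 0.26 × 38.1 Gt = 9.906×10^12 kg; dividing by ρ_w = 1027 kg m⁻³ gives 9.646×10^9 m³ of water.
Spread over 3.58×10^14 m² of ocean, Δh = 9.646×10^9 / 3.58×10^14 = 2.69×10^-5 m = 0.0269 mm.

≈ 0.0269 mm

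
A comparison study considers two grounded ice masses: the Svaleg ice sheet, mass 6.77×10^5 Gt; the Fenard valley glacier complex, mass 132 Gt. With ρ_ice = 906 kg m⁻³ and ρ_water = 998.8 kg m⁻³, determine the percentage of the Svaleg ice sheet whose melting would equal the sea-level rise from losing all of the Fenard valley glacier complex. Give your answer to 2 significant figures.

≈ 0.019 %

Equal sea-level rise means equal mass of meltwater, i.e. equal mass of ice lost.
Ice mass of Fenard: 1.320×10^14 kg; ice mass of Svaleg: 6.770×10^17 kg.
Fraction required = 1.320×10^14 / 6.770×10^17 = 1.95×10^-4 → 0.019 %.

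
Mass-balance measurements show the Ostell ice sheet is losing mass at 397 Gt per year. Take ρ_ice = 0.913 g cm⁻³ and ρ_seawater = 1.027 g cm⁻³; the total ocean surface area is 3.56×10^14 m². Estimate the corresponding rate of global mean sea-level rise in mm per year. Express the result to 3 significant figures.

≈ 1.09 mm/yr

ρ_w = 1.027 g cm⁻³ = 1027 kg m⁻³. Annual water volume added = 397 Gt / ρ_w = 3.970×10^14 kg / 1027 kg m⁻³ = 3.866×10^11 m³.
Δh per year = 3.866×10^11 / 3.56×10^14 = 1.09×10^-3 m = 1.09 mm.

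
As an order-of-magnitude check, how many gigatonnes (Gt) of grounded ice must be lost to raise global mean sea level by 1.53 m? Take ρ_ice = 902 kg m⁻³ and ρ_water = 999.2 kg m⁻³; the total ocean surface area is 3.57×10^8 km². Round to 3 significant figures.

≈ 5.46×10^5 Gt

Required water volume = Δh × A = 1.53 m × 3.57×10^14 m² = 5.462×10^14 m³.
ρ_w = 999.2 kg m⁻³, so the mass of water = 5.462×10^14 m³ × 999.2 kg m⁻³ = 5.458×10^17 kg = 5.46×10^5 Gt (and the same mass of ice, by conservation).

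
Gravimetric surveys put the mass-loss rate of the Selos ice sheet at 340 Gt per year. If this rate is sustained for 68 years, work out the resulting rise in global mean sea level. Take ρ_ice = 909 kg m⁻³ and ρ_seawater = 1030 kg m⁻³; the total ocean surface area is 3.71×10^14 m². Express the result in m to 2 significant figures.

Total mass lost = 340 Gt/yr × 68 yr = 2.312×10^4 Gt = 2.312×10^16 kg.
ρ_w = 1030 kg m⁻³, so water volume = 2.312×10^16 / 1030 = 2.245×10^13 m³.
Δh = 2.245×10^13 / 3.71×10^14 = 0.0605 m.

≈ 0.061 m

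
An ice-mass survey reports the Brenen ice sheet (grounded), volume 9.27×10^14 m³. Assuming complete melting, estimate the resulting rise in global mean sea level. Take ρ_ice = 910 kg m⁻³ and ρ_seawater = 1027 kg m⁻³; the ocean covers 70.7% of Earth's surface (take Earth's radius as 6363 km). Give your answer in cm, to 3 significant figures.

≈ 228 cm

Brenen: 9.27×10^14 m³ × (910/1027) = 8.214×10^14 m³ of water.
Spread over 3.60×10^14 m² of ocean, Δh = 8.214×10^14 / 3.60×10^14 = 2.28 m = 228 cm.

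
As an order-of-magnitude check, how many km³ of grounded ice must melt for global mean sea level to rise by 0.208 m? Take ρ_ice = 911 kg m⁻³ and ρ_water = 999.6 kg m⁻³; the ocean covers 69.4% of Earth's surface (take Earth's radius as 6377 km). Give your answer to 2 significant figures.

≈ 8.1×10^4 km³

Required water volume = Δh × A = 0.208 m × 3.55×10^14 m² = 7.377×10^13 m³ = 7.377×10^4 km³.
Ice volume = water volume × ρ_w/ρ_ice = 7.377×10^4 × 999.6/911 = 8.1×10^4 km³.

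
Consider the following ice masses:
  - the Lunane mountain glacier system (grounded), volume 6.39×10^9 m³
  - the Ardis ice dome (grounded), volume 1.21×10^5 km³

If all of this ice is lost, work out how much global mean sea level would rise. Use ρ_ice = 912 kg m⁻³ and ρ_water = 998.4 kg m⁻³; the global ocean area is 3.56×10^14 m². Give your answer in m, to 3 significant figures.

≈ 0.310 m

Lunane: 6.39×10^9 m³ × (912/998.4) = 5.837×10^9 m³ of water.
Ardis: 1.21×10^5 km³ × (912/998.4) = 1.105×10^5 km³ of water.
Total added water ≈ 1.105×10^14 m³ over 3.56×10^14 m² → Δh = 0.310 m.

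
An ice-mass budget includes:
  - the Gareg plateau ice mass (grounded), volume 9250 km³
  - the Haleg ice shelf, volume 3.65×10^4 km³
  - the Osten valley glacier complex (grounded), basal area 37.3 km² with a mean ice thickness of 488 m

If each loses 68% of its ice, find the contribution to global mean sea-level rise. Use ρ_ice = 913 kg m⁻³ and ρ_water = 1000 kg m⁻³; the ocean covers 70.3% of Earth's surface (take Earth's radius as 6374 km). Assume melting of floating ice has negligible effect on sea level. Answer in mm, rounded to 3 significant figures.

≈ 16.0 mm

Gareg: 0.68 × 9250 km³ × (913/1000) = 5743 km³ of water.
The Haleg ice shelf is floating and already displaces its own weight of water, so its melt adds essentially nothing to sea level.
Osten: ice volume = 37.3 km² × 488 m = 18.20 km³; 0.68 × 18.20 × (913/1000) = 11.30 km³ of water.
Total added water ≈ 5.754×10^12 m³ over 3.59×10^14 m² → Δh = 0.0160 m = 16.0 mm.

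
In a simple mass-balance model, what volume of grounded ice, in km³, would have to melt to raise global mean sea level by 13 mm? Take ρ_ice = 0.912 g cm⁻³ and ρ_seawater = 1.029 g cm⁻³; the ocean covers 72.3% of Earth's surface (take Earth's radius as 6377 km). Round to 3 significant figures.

Required water volume = Δh × A = 0.013 m × 3.69×10^14 m² = 4.803×10^12 m³ = 4803 km³.
Ice volume = water volume × ρ_w/ρ_ice = 4803 × 1029/912 = 5420 km³.

≈ 5420 km³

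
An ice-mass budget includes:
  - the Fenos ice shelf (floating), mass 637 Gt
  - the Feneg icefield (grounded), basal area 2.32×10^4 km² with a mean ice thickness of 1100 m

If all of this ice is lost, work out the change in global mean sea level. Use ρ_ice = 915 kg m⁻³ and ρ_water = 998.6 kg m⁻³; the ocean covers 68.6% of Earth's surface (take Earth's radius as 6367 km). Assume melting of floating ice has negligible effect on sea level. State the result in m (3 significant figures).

≈ 0.0669 m

The Fenos ice shelf is floating and already displaces its own weight of water, so its melt adds essentially nothing to sea level.
Feneg: ice volume = 2.32×10^4 km² × 1100 m = 2.552×10^4 km³; 2.552×10^4 × (915/998.6) = 2.338×10^4 km³ of water.
Total added water ≈ 2.338×10^13 m³ over 3.49×10^14 m² → Δh = 0.0669 m.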